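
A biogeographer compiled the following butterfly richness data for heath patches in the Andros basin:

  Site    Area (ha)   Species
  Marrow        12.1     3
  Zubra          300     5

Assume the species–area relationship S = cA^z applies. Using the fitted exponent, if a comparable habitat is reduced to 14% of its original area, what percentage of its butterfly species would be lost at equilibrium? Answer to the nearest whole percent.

z = ln(5/3) / ln(300/12.1) = 0.5108 / 3.2106 = 0.1591
S_new/S_old = (A_new/A_old)^z = 0.14^0.1591 = exp(0.1591 × -1.9661) = 0.7314
Fraction lost = 1 − 0.7314 = 0.2686

27%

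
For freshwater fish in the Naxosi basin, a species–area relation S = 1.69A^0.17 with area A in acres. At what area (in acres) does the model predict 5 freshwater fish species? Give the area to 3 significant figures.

5 = 1.69 × A^0.17  ⇒  A^0.17 = 5/1.69 = 2.959
ln A = ln(2.959) / 0.17 = 1.0847 / 0.17 = 6.3806
A = e^6.3806 ≈ 590.3 acres

590 acres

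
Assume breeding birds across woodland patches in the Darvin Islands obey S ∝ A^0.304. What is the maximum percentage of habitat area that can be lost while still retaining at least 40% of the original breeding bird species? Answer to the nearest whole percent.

95%

Need (A_new/A_old)^0.304 = 0.4, so A_new/A_old = 0.4^(1/0.304) = 0.4^3.289
ln(A_new/A_old) = ln 0.4 / 0.304 = -0.9163 / 0.304 = -3.0141
A_new/A_old = e^-3.0141 ≈ 0.04909
Fraction that can be lost = 1 − 0.04909 = 0.9509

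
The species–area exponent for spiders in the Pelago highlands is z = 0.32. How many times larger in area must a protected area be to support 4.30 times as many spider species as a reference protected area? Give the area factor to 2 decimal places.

95.41

(A₂/A₁)^0.32 = 4.3, so A₂/A₁ = 4.3^(1/0.32) = 4.3^3.125
ln(A₂/A₁) = ln 4.3 / 0.32 = 1.4586 / 0.32 = 4.5582
A₂/A₁ = e^4.5582 ≈ 95.41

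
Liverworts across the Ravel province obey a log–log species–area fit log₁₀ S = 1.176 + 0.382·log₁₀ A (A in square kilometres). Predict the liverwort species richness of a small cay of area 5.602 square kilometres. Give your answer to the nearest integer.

29

S = 15 × 5.602^0.382 = 15 × 1.931 ≈ 28.96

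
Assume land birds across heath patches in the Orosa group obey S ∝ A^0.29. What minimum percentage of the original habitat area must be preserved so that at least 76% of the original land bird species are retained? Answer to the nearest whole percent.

39%

Need (A_new/A_old)^0.29 = 0.76, so A_new/A_old = 0.76^(1/0.29) = 0.76^3.448
ln(A_new/A_old) = ln 0.76 / 0.29 = -0.2744 / 0.29 = -0.9463
A_new/A_old = e^-0.9463 ≈ 0.3882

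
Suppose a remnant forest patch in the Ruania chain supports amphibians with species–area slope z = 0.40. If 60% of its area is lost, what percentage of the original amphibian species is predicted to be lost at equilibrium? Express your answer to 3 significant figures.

S_new/S_old = (A_new/A_old)^z = 0.4^0.4
= exp(0.4 × ln 0.4) = exp(0.4 × -0.9163) = exp(-0.3665) ≈ 0.6931
Fraction lost = 1 − 0.6931 = 0.3069

30.7%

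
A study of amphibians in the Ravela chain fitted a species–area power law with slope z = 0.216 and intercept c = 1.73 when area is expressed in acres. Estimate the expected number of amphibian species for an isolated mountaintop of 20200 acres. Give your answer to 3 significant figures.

S = 1.73 × 20200^0.216
ln S = ln 1.73 + 0.216 × ln 20200 = 0.5481 + 0.216 × 9.9134 = 2.6894
S = e^2.6894 ≈ 14.72

14.7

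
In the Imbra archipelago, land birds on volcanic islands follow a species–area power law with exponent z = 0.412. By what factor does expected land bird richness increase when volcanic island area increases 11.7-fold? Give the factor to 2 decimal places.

2.75

S₂/S₁ = (A₂/A₁)^z = 11.7^0.412
ln(S₂/S₁) = 0.412 × ln 11.7 = 0.412 × 2.4596 = 1.0134
S₂/S₁ = e^1.0134 ≈ 2.755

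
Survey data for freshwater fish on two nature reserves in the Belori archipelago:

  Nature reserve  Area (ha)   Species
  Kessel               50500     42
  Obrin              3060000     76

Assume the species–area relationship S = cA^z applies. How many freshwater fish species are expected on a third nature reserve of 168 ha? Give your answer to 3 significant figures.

18.4

z = ln(76/42) / ln(3060000/50500) = 0.5931 / 4.1042 = 0.1445
c = 42 / 50500^0.1445 = 42 / 4.782 = 8.782
S₃ = 8.782 × 168^0.1445 = 8.782 × 2.097 ≈ 18.42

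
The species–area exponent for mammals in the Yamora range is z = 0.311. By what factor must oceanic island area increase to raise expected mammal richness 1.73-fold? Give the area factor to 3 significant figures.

(A₂/A₁)^0.311 = 1.73, so A₂/A₁ = 1.73^(1/0.311) = 1.73^3.215
ln(A₂/A₁) = ln 1.73 / 0.311 = 0.5481 / 0.311 = 1.7624
A₂/A₁ = e^1.7624 ≈ 5.827

5.83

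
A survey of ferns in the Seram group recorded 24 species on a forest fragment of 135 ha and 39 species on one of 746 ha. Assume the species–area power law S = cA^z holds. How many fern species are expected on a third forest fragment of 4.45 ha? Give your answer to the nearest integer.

9

z = ln(39/24) / ln(746/135) = 0.4855 / 1.7095 = 0.2840
c = 24 / 135^0.2840 = 24 / 4.028 = 5.959
S₃ = 5.959 × 4.45^0.2840 = 5.959 × 1.528 ≈ 9.106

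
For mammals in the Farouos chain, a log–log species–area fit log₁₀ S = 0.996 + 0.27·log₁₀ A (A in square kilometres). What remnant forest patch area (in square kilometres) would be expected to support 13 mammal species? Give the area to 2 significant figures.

13 = 9.908 × A^0.27  ⇒  A^0.27 = 13/9.908 = 1.312
ln A = ln(1.312) / 0.27 = 0.2716 / 0.27 = 1.0058
A = e^1.0058 ≈ 2.734 square kilometres

2.7 square kilometres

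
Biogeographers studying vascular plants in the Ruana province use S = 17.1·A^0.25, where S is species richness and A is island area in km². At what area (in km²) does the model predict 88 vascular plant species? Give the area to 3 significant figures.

88 = 17.1 × A^0.25  ⇒  A^0.25 = 88/17.1 = 5.146
ln A = ln(5.146) / 0.25 = 1.6383 / 0.25 = 6.5530
A = e^6.5530 ≈ 701.4 km²

701 km²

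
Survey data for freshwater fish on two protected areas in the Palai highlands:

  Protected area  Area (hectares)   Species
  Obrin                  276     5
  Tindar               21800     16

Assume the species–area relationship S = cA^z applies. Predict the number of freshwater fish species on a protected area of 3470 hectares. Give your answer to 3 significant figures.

9.81

z = ln(16/5) / ln(21800/276) = 1.1632 / 4.3693 = 0.2662
c = 5 / 276^0.2662 = 5 / 4.465 = 1.12
S₃ = 1.12 × 3470^0.2662 = 1.12 × 8.759 ≈ 9.81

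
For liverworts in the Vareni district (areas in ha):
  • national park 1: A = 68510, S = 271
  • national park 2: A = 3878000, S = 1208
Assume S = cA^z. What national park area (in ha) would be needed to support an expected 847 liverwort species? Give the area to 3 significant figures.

z = ln(1208/271) / ln(3878000/68510) = 1.4946 / 4.0361 = 0.3703
c = 271 / 68510^0.3703 = 271 / 61.76 = 4.388
A = (847/4.388)^(1/0.3703) ⇒ ln A = ln(193)/0.3703 = 14.2121
A = e^14.2121 ≈ 1486769 ha

1490000 ha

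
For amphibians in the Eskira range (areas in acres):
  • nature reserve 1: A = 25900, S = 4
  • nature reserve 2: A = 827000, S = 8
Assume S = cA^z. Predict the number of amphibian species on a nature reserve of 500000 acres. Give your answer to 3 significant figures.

7.23

z = ln(8/4) / ln(827000/25900) = 0.6931 / 3.4636 = 0.2001
c = 4 / 25900^0.2001 = 4 / 7.642 = 0.5234
S₃ = 0.5234 × 500000^0.2001 = 0.5234 × 13.82 ≈ 7.234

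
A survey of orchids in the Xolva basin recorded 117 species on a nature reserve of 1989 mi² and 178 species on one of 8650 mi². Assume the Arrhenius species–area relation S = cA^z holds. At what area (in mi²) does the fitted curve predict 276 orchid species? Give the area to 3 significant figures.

40200 mi²

z = ln(178/117) / ln(8650/1989) = 0.4196 / 1.4699 = 0.2855
c = 117 / 1989^0.2855 = 117 / 8.743 = 13.38
A = (276/13.38)^(1/0.2855) ⇒ ln A = ln(20.62)/0.2855 = 10.6018
A = e^10.6018 ≈ 40208 mi²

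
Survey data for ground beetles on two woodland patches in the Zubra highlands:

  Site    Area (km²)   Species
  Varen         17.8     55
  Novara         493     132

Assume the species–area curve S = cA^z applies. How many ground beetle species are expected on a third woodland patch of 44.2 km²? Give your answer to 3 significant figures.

z = ln(132/55) / ln(493/17.8) = 0.8755 / 3.3213 = 0.2636
c = 55 / 17.8^0.2636 = 55 / 2.136 = 25.75
S₃ = 25.75 × 44.2^0.2636 = 25.75 × 2.715 ≈ 69.9

69.9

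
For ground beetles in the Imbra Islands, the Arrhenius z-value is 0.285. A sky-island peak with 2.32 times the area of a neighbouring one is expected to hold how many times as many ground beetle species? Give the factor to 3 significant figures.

1.27

S₂/S₁ = (A₂/A₁)^z = 2.32^0.285
ln(S₂/S₁) = 0.285 × ln 2.32 = 0.285 × 0.8416 = 0.2398
S₂/S₁ = e^0.2398 ≈ 1.271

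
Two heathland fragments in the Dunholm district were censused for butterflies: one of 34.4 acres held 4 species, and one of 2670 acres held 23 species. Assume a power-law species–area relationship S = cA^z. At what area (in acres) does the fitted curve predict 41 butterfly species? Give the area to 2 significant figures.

11000 acres

z = ln(23/4) / ln(2670/34.4) = 1.7492 / 4.3518 = 0.4020
c = 4 / 34.4^0.4020 = 4 / 4.146 = 0.9648
A = (41/0.9648)^(1/0.4020) ⇒ ln A = ln(42.5)/0.4020 = 9.3280
A = e^9.3280 ≈ 11249 acres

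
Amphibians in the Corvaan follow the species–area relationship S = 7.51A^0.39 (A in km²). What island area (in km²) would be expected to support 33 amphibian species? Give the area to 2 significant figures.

33 = 7.51 × A^0.39  ⇒  A^0.39 = 33/7.51 = 4.394
ln A = ln(4.394) / 0.39 = 1.4803 / 0.39 = 3.7956
A = e^3.7956 ≈ 44.5 km²

45 km²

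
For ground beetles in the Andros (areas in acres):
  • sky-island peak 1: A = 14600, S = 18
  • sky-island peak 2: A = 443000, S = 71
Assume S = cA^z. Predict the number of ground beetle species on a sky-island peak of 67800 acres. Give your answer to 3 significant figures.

z = ln(71/18) / ln(443000/14600) = 1.3723 / 3.4125 = 0.4021
c = 18 / 14600^0.4021 = 18 / 47.28 = 0.3807
S₃ = 0.3807 × 67800^0.4021 = 0.3807 × 87.66 ≈ 33.38

33.4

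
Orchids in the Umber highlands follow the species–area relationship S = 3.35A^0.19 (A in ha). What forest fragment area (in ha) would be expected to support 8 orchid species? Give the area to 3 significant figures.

97.7 ha

8 = 3.35 × A^0.19  ⇒  A^0.19 = 8/3.35 = 2.388
ln A = ln(2.388) / 0.19 = 0.8705 / 0.19 = 4.5815
A = e^4.5815 ≈ 97.66 ha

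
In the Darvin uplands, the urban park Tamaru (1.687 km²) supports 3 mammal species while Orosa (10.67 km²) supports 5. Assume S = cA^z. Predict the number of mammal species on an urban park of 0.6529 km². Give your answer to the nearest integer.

2

z = ln(5/3) / ln(10.67/1.687) = 0.5108 / 1.8445 = 0.2769
c = 3 / 1.687^0.2769 = 3 / 1.156 = 2.596
S₃ = 2.596 × 0.6529^0.2769 = 2.596 × 0.8886 ≈ 2.306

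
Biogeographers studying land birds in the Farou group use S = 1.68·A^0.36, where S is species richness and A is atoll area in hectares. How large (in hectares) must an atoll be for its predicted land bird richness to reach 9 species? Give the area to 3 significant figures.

9 = 1.68 × A^0.36  ⇒  A^0.36 = 9/1.68 = 5.357
ln A = ln(5.357) / 0.36 = 1.6784 / 0.36 = 4.6623
A = e^4.6623 ≈ 105.9 hectares

106 hectares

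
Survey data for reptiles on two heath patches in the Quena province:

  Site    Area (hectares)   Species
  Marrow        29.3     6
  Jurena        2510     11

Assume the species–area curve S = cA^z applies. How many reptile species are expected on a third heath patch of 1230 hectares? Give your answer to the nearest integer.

z = ln(11/6) / ln(2510/29.3) = 0.6061 / 4.4505 = 0.1362
c = 6 / 29.3^0.1362 = 6 / 1.584 = 3.788
S₃ = 3.788 × 1230^0.1362 = 3.788 × 2.635 ≈ 9.982

10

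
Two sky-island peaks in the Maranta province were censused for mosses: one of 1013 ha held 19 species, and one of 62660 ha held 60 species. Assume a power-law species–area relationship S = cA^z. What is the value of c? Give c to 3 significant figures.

z = ln(S₂/S₁) / ln(A₂/A₁) = ln(60/19) / ln(62660/1013) = 1.1499 / 4.1248 = 0.2788
c = S₁ / A₁^z = 19 / 1013^0.2788 = 19 / 6.885 = 2.76

2.76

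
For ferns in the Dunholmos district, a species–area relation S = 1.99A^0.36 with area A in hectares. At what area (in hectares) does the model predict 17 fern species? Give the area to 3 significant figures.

17 = 1.99 × A^0.36  ⇒  A^0.36 = 17/1.99 = 8.543
ln A = ln(8.543) / 0.36 = 2.1451 / 0.36 = 5.9586
A = e^5.9586 ≈ 387 hectares

387 hectares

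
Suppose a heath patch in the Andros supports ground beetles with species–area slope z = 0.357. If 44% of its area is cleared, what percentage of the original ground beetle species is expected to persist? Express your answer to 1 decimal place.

81.3%

S_new/S_old = (A_new/A_old)^z = 0.56^0.357
= exp(0.357 × ln 0.56) = exp(0.357 × -0.5798) = exp(-0.2070) ≈ 0.813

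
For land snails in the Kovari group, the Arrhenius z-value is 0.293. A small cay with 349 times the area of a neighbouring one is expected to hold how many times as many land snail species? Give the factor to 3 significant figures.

5.56

S₂/S₁ = (A₂/A₁)^z = 349^0.293
ln(S₂/S₁) = 0.293 × ln 349 = 0.293 × 5.8551 = 1.7155
S₂/S₁ = e^1.7155 ≈ 5.56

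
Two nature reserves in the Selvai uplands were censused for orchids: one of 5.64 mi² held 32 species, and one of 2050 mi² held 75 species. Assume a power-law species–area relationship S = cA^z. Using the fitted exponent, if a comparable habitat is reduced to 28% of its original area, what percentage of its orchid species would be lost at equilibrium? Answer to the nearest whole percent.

17%

z = ln(75/32) / ln(2050/5.64) = 0.8518 / 5.8957 = 0.1445
S_new/S_old = (A_new/A_old)^z = 0.28^0.1445 = exp(0.1445 × -1.2730) = 0.832
Fraction lost = 1 − 0.832 = 0.168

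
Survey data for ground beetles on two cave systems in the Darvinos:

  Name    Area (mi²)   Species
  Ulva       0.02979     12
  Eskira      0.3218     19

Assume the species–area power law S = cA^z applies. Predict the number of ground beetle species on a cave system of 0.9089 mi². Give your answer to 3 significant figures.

23.2

z = ln(19/12) / ln(0.3218/0.02979) = 0.4595 / 2.3798 = 0.1931
c = 12 / 0.02979^0.1931 = 12 / 0.5074 = 23.65
S₃ = 23.65 × 0.9089^0.1931 = 23.65 × 0.9817 ≈ 23.22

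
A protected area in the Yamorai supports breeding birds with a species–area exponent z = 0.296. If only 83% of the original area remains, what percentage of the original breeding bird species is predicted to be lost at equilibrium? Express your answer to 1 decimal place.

S_new/S_old = (A_new/A_old)^z = 0.83^0.296
= exp(0.296 × ln 0.83) = exp(0.296 × -0.1863) = exp(-0.0552) ≈ 0.9463
Fraction lost = 1 − 0.9463 = 0.05366

5.4%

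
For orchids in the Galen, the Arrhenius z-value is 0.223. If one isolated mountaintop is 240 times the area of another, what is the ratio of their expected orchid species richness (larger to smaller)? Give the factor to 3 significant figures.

3.39

S₂/S₁ = (A₂/A₁)^z = 240^0.223
ln(S₂/S₁) = 0.223 × ln 240 = 0.223 × 5.4806 = 1.2222
S₂/S₁ = e^1.2222 ≈ 3.395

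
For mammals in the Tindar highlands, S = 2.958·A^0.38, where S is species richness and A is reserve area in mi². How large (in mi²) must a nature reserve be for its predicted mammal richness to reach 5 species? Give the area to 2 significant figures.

4.0 mi²

5 = 2.958 × A^0.38  ⇒  A^0.38 = 5/2.958 = 1.69
ln A = ln(1.69) / 0.38 = 0.5249 / 0.38 = 1.3814
A = e^1.3814 ≈ 3.98 mi²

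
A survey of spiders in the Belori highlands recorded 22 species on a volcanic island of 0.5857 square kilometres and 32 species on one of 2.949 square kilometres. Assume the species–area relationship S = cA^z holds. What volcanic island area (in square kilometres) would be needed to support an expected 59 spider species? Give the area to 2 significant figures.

z = ln(32/22) / ln(2.949/0.5857) = 0.3747 / 1.6164 = 0.2318
c = 22 / 0.5857^0.2318 = 22 / 0.8834 = 24.9
A = (59/24.9)^(1/0.2318) ⇒ ln A = ln(2.369)/0.2318 = 3.7208
A = e^3.7208 ≈ 41.3 square kilometres

41 square kilometres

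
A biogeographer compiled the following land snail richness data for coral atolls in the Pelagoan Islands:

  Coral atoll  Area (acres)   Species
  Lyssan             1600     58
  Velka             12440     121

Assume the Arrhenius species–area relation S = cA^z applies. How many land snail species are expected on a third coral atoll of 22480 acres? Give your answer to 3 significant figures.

z = ln(121/58) / ln(12440/1600) = 0.7353 / 2.0509 = 0.3585
c = 58 / 1600^0.3585 = 58 / 14.09 = 4.117
S₃ = 4.117 × 22480^0.3585 = 4.117 × 36.33 ≈ 149.6

150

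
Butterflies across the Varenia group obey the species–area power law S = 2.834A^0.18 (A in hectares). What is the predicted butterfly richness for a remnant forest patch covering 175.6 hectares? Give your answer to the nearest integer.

7

S = 2.834 × 175.6^0.18 = 2.834 × 2.535 ≈ 7.185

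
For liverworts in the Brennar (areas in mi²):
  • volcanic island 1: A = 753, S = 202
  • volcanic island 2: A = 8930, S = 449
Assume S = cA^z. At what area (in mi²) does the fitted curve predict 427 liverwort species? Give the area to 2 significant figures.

z = ln(449/202) / ln(8930/753) = 0.7988 / 2.4731 = 0.3230
c = 202 / 753^0.3230 = 202 / 8.494 = 23.78
A = (427/23.78)^(1/0.3230) ⇒ ln A = ln(17.96)/0.3230 = 8.9416
A = e^8.9416 ≈ 7644 mi²

7600 mi²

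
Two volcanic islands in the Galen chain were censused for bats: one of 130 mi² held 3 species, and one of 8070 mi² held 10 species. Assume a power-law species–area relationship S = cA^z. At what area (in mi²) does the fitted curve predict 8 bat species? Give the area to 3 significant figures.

z = ln(10/3) / ln(8070/130) = 1.2040 / 4.1284 = 0.2916
c = 3 / 130^0.2916 = 3 / 4.135 = 0.7255
A = (8/0.7255)^(1/0.2916) ⇒ ln A = ln(11.03)/0.2916 = 8.2308
A = e^8.2308 ≈ 3755 mi²

3750 mi²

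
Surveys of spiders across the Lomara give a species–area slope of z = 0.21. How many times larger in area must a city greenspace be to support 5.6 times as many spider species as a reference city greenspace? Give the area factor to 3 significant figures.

3650

(A₂/A₁)^0.21 = 5.6, so A₂/A₁ = 5.6^(1/0.21) = 5.6^4.762
ln(A₂/A₁) = ln 5.6 / 0.21 = 1.7228 / 0.21 = 8.2037
A₂/A₁ = e^8.2037 ≈ 3654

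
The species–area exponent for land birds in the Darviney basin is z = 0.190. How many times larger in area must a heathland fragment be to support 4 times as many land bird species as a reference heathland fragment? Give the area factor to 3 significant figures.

1470

(A₂/A₁)^0.19 = 4, so A₂/A₁ = 4^(1/0.19) = 4^5.263
ln(A₂/A₁) = ln 4 / 0.19 = 1.3863 / 0.19 = 7.2963
A₂/A₁ = e^7.2963 ≈ 1475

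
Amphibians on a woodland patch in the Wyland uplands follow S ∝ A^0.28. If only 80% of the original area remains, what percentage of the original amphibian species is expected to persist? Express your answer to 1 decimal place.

S_new/S_old = (A_new/A_old)^z = 0.8^0.28
= exp(0.28 × ln 0.8) = exp(0.28 × -0.2231) = exp(-0.0625) ≈ 0.9394

93.9%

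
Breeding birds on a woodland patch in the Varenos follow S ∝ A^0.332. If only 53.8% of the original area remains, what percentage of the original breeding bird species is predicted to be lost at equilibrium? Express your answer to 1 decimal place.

S_new/S_old = (A_new/A_old)^z = 0.538^0.332
= exp(0.332 × ln 0.538) = exp(0.332 × -0.6199) = exp(-0.2058) ≈ 0.814
Fraction lost = 1 − 0.814 = 0.186

18.6%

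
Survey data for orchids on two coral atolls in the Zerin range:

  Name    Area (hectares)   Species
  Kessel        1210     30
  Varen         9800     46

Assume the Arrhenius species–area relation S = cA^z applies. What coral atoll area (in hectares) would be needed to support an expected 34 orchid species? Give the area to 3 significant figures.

z = ln(46/30) / ln(9800/1210) = 0.4274 / 2.0918 = 0.2043
c = 30 / 1210^0.2043 = 30 / 4.265 = 7.033
A = (34/7.033)^(1/0.2043) ⇒ ln A = ln(4.834)/0.2043 = 7.7109
A = e^7.7109 ≈ 2233 hectares

2230 hectares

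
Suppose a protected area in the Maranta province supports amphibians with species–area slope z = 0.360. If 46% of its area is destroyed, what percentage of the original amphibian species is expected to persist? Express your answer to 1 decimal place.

80.1%

S_new/S_old = (A_new/A_old)^z = 0.54^0.36
= exp(0.36 × ln 0.54) = exp(0.36 × -0.6162) = exp(-0.2218) ≈ 0.8011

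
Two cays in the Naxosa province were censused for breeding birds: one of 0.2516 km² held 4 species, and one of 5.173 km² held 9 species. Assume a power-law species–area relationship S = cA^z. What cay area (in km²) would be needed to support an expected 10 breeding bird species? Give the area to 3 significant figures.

z = ln(9/4) / ln(5.173/0.2516) = 0.8109 / 3.0234 = 0.2682
c = 4 / 0.2516^0.2682 = 4 / 0.6907 = 5.792
A = (10/5.792)^(1/0.2682) ⇒ ln A = ln(1.727)/0.2682 = 2.0363
A = e^2.0363 ≈ 7.662 km²

7.66 km²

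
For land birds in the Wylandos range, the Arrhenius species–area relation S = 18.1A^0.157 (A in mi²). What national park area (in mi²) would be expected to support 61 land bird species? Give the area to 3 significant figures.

2300 mi²

61 = 18.1 × A^0.157  ⇒  A^0.157 = 61/18.1 = 3.37
ln A = ln(3.37) / 0.157 = 1.2150 / 0.157 = 7.7386
A = e^7.7386 ≈ 2295 mi²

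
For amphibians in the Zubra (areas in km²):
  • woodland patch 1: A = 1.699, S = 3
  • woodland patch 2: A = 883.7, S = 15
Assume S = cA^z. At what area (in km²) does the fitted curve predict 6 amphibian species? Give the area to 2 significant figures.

z = ln(15/3) / ln(883.7/1.699) = 1.6094 / 6.2541 = 0.2573
c = 3 / 1.699^0.2573 = 3 / 1.146 = 2.617
A = (6/2.617)^(1/0.2573) ⇒ ln A = ln(2.292)/0.2573 = 3.2235
A = e^3.2235 ≈ 25.12 km²

25 km²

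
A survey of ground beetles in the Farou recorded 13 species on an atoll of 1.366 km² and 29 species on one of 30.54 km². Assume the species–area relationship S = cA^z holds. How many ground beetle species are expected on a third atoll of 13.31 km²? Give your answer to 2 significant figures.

23

z = ln(29/13) / ln(30.54/1.366) = 0.8023 / 3.1072 = 0.2582
c = 13 / 1.366^0.2582 = 13 / 1.084 = 11.99
S₃ = 11.99 × 13.31^0.2582 = 11.99 × 1.951 ≈ 23.4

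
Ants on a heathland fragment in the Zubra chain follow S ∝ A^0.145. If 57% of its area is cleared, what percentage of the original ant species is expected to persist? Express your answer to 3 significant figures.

S_new/S_old = (A_new/A_old)^z = 0.43^0.145
= exp(0.145 × ln 0.43) = exp(0.145 × -0.8440) = exp(-0.1224) ≈ 0.8848

88.5%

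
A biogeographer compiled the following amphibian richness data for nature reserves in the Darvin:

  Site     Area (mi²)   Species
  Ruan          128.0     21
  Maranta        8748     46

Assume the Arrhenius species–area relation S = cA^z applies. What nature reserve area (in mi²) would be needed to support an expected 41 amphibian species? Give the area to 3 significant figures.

4710 mi²

z = ln(46/21) / ln(8748/128) = 0.7841 / 4.2246 = 0.1856
c = 21 / 128^0.1856 = 21 / 2.461 = 8.533
A = (41/8.533)^(1/0.1856) ⇒ ln A = ln(4.805)/0.1856 = 8.4566
A = e^8.4566 ≈ 4706 mi²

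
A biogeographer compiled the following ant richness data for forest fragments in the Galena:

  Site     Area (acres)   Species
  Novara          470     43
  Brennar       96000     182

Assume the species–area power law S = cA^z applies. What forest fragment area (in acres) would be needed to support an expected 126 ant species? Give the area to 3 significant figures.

z = ln(182/43) / ln(96000/470) = 1.4428 / 5.3194 = 0.2712
c = 43 / 470^0.2712 = 43 / 5.306 = 8.104
A = (126/8.104)^(1/0.2712) ⇒ ln A = ln(15.55)/0.2712 = 10.1164
A = e^10.1164 ≈ 24745 acres

24700 acres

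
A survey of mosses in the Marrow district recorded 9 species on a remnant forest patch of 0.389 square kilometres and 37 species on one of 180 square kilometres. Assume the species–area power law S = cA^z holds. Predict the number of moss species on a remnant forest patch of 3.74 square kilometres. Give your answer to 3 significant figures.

z = ln(37/9) / ln(180/0.389) = 1.4137 / 6.1371 = 0.2304
c = 9 / 0.389^0.2304 = 9 / 0.8045 = 11.19
S₃ = 11.19 × 3.74^0.2304 = 11.19 × 1.355 ≈ 15.16

15.2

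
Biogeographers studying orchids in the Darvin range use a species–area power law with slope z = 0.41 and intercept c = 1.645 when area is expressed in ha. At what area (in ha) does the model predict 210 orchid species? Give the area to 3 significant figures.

137000 ha

210 = 1.645 × A^0.41  ⇒  A^0.41 = 210/1.645 = 127.7
ln A = ln(127.7) / 0.41 = 4.8494 / 0.41 = 11.8277
A = e^11.8277 ≈ 136998 ha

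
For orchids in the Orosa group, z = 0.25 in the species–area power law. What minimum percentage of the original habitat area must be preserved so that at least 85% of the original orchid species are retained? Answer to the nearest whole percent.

Need (A_new/A_old)^0.25 = 0.85, so A_new/A_old = 0.85^(1/0.25) = 0.85^4
ln(A_new/A_old) = ln 0.85 / 0.25 = -0.1625 / 0.25 = -0.6501
A_new/A_old = e^-0.6501 ≈ 0.522

52%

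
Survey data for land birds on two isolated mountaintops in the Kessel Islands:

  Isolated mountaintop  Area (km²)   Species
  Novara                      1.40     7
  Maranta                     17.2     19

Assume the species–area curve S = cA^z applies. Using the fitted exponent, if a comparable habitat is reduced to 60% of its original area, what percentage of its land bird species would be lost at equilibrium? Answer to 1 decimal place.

18.4%

z = ln(19/7) / ln(17.2/1.4) = 0.9985 / 2.5084 = 0.3981
S_new/S_old = (A_new/A_old)^z = 0.6^0.3981 = exp(0.3981 × -0.5108) = 0.816
Fraction lost = 1 − 0.816 = 0.184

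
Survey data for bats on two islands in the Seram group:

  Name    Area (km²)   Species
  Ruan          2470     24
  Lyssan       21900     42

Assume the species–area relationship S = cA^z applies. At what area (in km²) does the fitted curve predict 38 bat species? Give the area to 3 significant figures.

z = ln(42/24) / ln(21900/2470) = 0.5596 / 2.1823 = 0.2564
c = 24 / 2470^0.2564 = 24 / 7.413 = 3.237
A = (38/3.237)^(1/0.2564) ⇒ ln A = ln(11.74)/0.2564 = 9.6040
A = e^9.6040 ≈ 14823 km²

14800 km²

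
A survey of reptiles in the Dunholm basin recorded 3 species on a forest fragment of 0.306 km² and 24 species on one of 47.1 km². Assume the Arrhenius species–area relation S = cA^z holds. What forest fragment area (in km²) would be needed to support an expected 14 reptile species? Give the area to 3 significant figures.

12.8 km²

z = ln(24/3) / ln(47.1/0.306) = 2.0794 / 5.0364 = 0.4129
c = 3 / 0.306^0.4129 = 3 / 0.6133 = 4.892
A = (14/4.892)^(1/0.4129) ⇒ ln A = ln(2.862)/0.4129 = 2.5468
A = e^2.5468 ≈ 12.77 km²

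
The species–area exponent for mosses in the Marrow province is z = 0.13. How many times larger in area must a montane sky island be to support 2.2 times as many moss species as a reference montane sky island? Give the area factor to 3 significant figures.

431

(A₂/A₁)^0.13 = 2.2, so A₂/A₁ = 2.2^(1/0.13) = 2.2^7.692
ln(A₂/A₁) = ln 2.2 / 0.13 = 0.7885 / 0.13 = 6.0651
A₂/A₁ = e^6.0651 ≈ 430.5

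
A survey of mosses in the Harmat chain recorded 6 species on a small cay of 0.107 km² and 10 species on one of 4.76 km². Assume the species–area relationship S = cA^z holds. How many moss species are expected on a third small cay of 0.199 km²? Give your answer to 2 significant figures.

z = ln(10/6) / ln(4.76/0.107) = 0.5108 / 3.7952 = 0.1346
c = 6 / 0.107^0.1346 = 6 / 0.7402 = 8.106
S₃ = 8.106 × 0.199^0.1346 = 8.106 × 0.8047 ≈ 6.523

6.5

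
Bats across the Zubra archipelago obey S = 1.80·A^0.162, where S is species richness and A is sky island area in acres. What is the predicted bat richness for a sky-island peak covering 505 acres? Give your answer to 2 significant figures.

4.9

S = 1.8 × 505^0.162 = 1.8 × 2.741 ≈ 4.934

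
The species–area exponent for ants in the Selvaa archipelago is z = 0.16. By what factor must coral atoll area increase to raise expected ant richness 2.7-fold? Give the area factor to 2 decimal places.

496.62

(A₂/A₁)^0.16 = 2.7, so A₂/A₁ = 2.7^(1/0.16) = 2.7^6.25
ln(A₂/A₁) = ln 2.7 / 0.16 = 0.9933 / 0.16 = 6.2078
A₂/A₁ = e^6.2078 ≈ 496.6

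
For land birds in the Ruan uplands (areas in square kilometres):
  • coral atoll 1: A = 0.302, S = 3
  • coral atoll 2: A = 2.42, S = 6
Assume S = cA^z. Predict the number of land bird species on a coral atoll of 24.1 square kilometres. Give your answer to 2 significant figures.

z = ln(6/3) / ln(2.42/0.302) = 0.6931 / 2.0811 = 0.3331
c = 3 / 0.302^0.3331 = 3 / 0.6711 = 4.47
S₃ = 4.47 × 24.1^0.3331 = 4.47 × 2.886 ≈ 12.9

13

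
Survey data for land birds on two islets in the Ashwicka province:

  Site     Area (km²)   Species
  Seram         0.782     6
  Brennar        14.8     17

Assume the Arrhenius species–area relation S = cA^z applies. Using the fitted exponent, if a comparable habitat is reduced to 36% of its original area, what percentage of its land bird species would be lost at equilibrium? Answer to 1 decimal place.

z = ln(17/6) / ln(14.8/0.782) = 1.0415 / 2.9405 = 0.3542
S_new/S_old = (A_new/A_old)^z = 0.36^0.3542 = exp(0.3542 × -1.0217) = 0.6964
Fraction lost = 1 − 0.6964 = 0.3036

30.4%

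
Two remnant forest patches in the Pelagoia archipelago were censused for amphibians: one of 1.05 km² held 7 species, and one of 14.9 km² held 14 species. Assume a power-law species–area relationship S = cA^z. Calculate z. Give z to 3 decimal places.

Taking logs: ln S = ln c + z ln A, so z = (ln S₂ − ln S₁)/(ln A₂ − ln A₁).
z = ln(14/7) / ln(14.9/1.05) = ln(2) / ln(14.19) = 0.6931 / 2.6526 = 0.2613

0.261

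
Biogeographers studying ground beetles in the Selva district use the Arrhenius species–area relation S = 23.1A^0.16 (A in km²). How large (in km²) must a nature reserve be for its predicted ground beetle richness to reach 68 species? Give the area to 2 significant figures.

850 km²

68 = 23.1 × A^0.16  ⇒  A^0.16 = 68/23.1 = 2.944
ln A = ln(2.944) / 0.16 = 1.0797 / 0.16 = 6.7480
A = e^6.7480 ≈ 852.3 km²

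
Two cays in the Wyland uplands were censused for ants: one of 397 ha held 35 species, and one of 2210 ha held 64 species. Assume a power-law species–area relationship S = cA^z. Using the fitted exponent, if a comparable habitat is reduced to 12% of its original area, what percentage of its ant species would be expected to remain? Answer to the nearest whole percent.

47%

z = ln(64/35) / ln(2210/397) = 0.6035 / 1.7168 = 0.3515
S_new/S_old = (A_new/A_old)^z = 0.12^0.3515 = exp(0.3515 × -2.1203) = 0.4746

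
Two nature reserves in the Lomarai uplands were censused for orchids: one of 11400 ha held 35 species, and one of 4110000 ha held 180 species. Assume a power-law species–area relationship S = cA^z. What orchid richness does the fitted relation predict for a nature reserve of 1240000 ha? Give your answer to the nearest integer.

z = ln(180/35) / ln(4110000/11400) = 1.6376 / 5.8876 = 0.2781
c = 35 / 11400^0.2781 = 35 / 13.44 = 2.604
S₃ = 2.604 × 1240000^0.2781 = 2.604 × 49.53 ≈ 129

129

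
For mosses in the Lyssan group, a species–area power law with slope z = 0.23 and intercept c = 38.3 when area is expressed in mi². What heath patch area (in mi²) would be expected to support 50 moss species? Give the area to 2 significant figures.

50 = 38.3 × A^0.23  ⇒  A^0.23 = 50/38.3 = 1.305
ln A = ln(1.305) / 0.23 = 0.2666 / 0.23 = 1.1590
A = e^1.1590 ≈ 3.187 mi²

3.2 mi²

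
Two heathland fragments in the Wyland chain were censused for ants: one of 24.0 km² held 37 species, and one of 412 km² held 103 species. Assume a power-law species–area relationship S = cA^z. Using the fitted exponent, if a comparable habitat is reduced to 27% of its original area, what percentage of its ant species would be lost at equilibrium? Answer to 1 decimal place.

z = ln(103/37) / ln(412/24) = 1.0238 / 2.8430 = 0.3601
S_new/S_old = (A_new/A_old)^z = 0.27^0.3601 = exp(0.3601 × -1.3093) = 0.6241
Fraction lost = 1 − 0.6241 = 0.3759

37.6%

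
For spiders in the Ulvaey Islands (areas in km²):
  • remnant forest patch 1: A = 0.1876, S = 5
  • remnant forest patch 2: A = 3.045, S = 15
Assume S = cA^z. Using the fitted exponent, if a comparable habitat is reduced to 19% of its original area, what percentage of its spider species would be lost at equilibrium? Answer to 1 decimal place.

z = ln(15/5) / ln(3.045/0.1876) = 1.0986 / 2.7869 = 0.3942
S_new/S_old = (A_new/A_old)^z = 0.19^0.3942 = exp(0.3942 × -1.6607) = 0.5196
Fraction lost = 1 − 0.5196 = 0.4804

48.0%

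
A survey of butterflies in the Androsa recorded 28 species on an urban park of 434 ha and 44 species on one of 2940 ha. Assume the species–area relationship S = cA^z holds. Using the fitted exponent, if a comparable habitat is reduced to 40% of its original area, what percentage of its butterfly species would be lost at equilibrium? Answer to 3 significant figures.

z = ln(44/28) / ln(2940/434) = 0.4520 / 1.9131 = 0.2363
S_new/S_old = (A_new/A_old)^z = 0.4^0.2363 = exp(0.2363 × -0.9163) = 0.8053
Fraction lost = 1 − 0.8053 = 0.1947

19.5%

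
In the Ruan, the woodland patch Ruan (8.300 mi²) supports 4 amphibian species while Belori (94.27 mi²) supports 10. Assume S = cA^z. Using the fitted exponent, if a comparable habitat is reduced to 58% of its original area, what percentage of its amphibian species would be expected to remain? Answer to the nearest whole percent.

z = ln(10/4) / ln(94.27/8.3) = 0.9163 / 2.4299 = 0.3771
S_new/S_old = (A_new/A_old)^z = 0.58^0.3771 = exp(0.3771 × -0.5447) = 0.8143

81%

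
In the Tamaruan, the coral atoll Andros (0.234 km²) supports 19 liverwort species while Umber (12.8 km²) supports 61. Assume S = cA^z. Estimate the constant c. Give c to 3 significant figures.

z = ln(S₂/S₁) / ln(A₂/A₁) = ln(61/19) / ln(12.8/0.234) = 1.1664 / 4.0019 = 0.2915
c = S₁ / A₁^z = 19 / 0.234^0.2915 = 19 / 0.6549 = 29.01

29.0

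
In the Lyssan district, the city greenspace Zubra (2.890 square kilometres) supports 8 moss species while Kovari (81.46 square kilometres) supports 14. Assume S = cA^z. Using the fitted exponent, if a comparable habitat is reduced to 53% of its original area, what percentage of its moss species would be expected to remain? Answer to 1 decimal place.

z = ln(14/8) / ln(81.46/2.89) = 0.5596 / 3.3389 = 0.1676
S_new/S_old = (A_new/A_old)^z = 0.53^0.1676 = exp(0.1676 × -0.6349) = 0.8991

89.9%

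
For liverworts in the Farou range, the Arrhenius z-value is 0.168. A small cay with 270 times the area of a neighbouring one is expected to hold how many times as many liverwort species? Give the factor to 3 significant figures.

S₂/S₁ = (A₂/A₁)^z = 270^0.168
ln(S₂/S₁) = 0.168 × ln 270 = 0.168 × 5.5984 = 0.9405
S₂/S₁ = e^0.9405 ≈ 2.561

2.56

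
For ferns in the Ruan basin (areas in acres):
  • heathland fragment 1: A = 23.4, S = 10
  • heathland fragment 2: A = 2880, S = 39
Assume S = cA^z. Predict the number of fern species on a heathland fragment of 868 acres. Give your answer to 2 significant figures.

z = ln(39/10) / ln(2880/23.4) = 1.3610 / 4.8128 = 0.2828
c = 10 / 23.4^0.2828 = 10 / 2.439 = 4.1
S₃ = 4.1 × 868^0.2828 = 4.1 × 6.776 ≈ 27.78

28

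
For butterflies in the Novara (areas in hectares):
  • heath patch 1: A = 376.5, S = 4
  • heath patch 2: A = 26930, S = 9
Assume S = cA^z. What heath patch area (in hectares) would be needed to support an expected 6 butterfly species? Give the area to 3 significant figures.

3180 hectares

z = ln(9/4) / ln(26930/376.5) = 0.8109 / 4.2701 = 0.1899
c = 4 / 376.5^0.1899 = 4 / 3.084 = 1.297
A = (6/1.297)^(1/0.1899) ⇒ ln A = ln(4.627)/0.1899 = 8.0660
A = e^8.0660 ≈ 3184 hectares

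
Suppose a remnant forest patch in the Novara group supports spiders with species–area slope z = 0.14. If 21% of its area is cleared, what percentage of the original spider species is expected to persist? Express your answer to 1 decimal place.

S_new/S_old = (A_new/A_old)^z = 0.79^0.14
= exp(0.14 × ln 0.79) = exp(0.14 × -0.2357) = exp(-0.0330) ≈ 0.9675

96.8%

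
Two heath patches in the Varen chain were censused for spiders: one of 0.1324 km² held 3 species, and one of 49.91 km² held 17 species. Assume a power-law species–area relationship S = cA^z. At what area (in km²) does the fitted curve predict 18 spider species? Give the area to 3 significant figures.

z = ln(17/3) / ln(49.91/0.1324) = 1.7346 / 5.9321 = 0.2924
c = 3 / 0.1324^0.2924 = 3 / 0.5536 = 5.419
A = (18/5.419)^(1/0.2924) ⇒ ln A = ln(3.322)/0.2924 = 4.1057
A = e^4.1057 ≈ 60.69 km²

60.7 km²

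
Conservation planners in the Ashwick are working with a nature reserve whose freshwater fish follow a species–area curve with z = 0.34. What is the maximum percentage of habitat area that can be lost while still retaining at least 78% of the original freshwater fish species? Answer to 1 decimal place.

Need (A_new/A_old)^0.34 = 0.78, so A_new/A_old = 0.78^(1/0.34) = 0.78^2.941
ln(A_new/A_old) = ln 0.78 / 0.34 = -0.2485 / 0.34 = -0.7308
A_new/A_old = e^-0.7308 ≈ 0.4815
Fraction that can be lost = 1 − 0.4815 = 0.5185

51.8%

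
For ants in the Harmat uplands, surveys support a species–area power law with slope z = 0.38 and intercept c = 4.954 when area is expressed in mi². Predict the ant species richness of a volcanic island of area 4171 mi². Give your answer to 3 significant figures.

118

S = 4.954 × 4171^0.38
ln S = ln 4.954 + 0.38 × ln 4171 = 1.6002 + 0.38 × 8.3359 = 4.7678
S = e^4.7678 ≈ 117.7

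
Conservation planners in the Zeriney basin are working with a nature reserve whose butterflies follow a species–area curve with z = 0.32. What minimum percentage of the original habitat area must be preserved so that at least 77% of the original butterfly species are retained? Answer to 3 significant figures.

Need (A_new/A_old)^0.32 = 0.77, so A_new/A_old = 0.77^(1/0.32) = 0.77^3.125
ln(A_new/A_old) = ln 0.77 / 0.32 = -0.2614 / 0.32 = -0.8168
A_new/A_old = e^-0.8168 ≈ 0.4419

44.2%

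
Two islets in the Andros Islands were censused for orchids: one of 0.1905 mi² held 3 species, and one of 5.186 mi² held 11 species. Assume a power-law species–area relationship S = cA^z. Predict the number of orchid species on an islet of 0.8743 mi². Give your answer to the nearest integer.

z = ln(11/3) / ln(5.186/0.1905) = 1.2993 / 3.3041 = 0.3932
c = 3 / 0.1905^0.3932 = 3 / 0.521 = 5.758
S₃ = 5.758 × 0.8743^0.3932 = 5.758 × 0.9485 ≈ 5.462

5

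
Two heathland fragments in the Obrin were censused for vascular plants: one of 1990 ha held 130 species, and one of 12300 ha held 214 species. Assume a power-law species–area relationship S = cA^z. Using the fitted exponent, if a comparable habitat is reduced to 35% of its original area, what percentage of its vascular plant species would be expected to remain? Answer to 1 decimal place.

z = ln(214/130) / ln(12300/1990) = 0.4984 / 1.8215 = 0.2736
S_new/S_old = (A_new/A_old)^z = 0.35^0.2736 = exp(0.2736 × -1.0498) = 0.7503

75.0%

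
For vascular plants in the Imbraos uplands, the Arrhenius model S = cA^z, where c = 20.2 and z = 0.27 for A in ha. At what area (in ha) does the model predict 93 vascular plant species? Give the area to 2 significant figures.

93 = 20.2 × A^0.27  ⇒  A^0.27 = 93/20.2 = 4.604
ln A = ln(4.604) / 0.27 = 1.5269 / 0.27 = 5.6552
A = e^5.6552 ≈ 285.8 ha

290 ha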